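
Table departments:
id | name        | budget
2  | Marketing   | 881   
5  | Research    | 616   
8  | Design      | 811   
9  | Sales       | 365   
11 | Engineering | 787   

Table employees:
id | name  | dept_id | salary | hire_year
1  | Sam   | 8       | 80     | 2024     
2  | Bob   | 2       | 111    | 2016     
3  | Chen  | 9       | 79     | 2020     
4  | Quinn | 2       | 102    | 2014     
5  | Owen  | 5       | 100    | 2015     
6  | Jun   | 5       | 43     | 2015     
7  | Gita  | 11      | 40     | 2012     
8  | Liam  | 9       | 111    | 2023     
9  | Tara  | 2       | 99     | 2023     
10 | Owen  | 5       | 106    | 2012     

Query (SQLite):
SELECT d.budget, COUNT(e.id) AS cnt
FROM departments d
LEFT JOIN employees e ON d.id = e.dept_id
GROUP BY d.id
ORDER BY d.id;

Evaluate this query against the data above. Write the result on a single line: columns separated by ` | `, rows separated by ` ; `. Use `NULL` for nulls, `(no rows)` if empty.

881 | 3 ; 616 | 3 ; 811 | 1 ; 365 | 2 ; 787 | 1

LEFT JOIN keeps every departments row; unmatched ones get NULL for employees columns.
Group by departments.id and compute COUNT(e.id). COUNT(col) of an all-NULL group is 0.
  2: ids {2, 4, 9} → COUNT(e.id)=3
  5: ids {5, 6, 10} → COUNT(e.id)=3
  8: ids {1} → COUNT(e.id)=1
  9: ids {3, 8} → COUNT(e.id)=2
  11: ids {7} → COUNT(e.id)=1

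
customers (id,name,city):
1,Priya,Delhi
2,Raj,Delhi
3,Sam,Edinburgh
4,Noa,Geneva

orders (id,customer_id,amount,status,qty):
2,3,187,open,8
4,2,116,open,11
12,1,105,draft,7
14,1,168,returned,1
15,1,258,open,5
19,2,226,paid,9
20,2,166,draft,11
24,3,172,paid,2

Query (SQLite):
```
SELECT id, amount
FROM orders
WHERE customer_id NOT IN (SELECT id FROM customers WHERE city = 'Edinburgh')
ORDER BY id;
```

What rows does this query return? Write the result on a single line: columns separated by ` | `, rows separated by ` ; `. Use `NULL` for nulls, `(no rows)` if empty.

Inner query: customers.id where city = 'Edinburgh'.
Outer: keep orders rows whose customer_id is not in that set.
Inner query → {3}

4 | 116 ; 12 | 105 ; 14 | 168 ; 15 | 258 ; 19 | 226 ; 20 | 166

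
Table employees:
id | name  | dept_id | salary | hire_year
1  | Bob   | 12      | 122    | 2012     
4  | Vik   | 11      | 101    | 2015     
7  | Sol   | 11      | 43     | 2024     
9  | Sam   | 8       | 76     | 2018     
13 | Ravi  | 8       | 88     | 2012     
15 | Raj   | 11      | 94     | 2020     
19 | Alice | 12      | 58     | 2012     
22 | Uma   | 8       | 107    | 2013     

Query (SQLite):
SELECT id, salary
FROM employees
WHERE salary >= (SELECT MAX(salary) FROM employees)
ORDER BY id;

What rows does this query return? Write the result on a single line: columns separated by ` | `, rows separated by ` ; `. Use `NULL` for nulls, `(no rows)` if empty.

1 | 122

Scalar subquery: MAX(salary) over all employees rows = 122.
Keep rows where salary >= that value.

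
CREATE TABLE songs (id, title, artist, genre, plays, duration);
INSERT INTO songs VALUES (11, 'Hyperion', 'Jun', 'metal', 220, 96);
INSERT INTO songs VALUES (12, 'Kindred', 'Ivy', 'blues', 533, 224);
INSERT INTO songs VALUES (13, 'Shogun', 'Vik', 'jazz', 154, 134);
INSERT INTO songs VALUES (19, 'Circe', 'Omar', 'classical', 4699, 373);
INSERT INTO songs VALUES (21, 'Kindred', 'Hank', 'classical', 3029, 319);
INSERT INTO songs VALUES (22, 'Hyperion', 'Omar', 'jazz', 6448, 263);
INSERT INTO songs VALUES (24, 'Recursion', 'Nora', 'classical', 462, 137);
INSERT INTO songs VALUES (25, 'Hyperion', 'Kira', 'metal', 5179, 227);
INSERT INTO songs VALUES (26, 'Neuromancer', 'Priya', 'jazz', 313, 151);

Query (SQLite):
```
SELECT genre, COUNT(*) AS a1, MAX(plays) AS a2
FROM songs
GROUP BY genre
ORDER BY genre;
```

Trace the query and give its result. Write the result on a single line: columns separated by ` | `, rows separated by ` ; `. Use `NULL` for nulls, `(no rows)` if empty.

Group songs by genre.
Per group compute: COUNT(*), MAX(plays).
  blues: ids {12} → COUNT(*)=1, MAX(plays)=533
  classical: ids {19, 21, 24} → COUNT(*)=3, MAX(plays)=4699
  jazz: ids {13, 22, 26} → COUNT(*)=3, MAX(plays)=6448
  metal: ids {11, 25} → COUNT(*)=2, MAX(plays)=5179

blues | 1 | 533 ; classical | 3 | 4699 ; jazz | 3 | 6448 ; metal | 2 | 5179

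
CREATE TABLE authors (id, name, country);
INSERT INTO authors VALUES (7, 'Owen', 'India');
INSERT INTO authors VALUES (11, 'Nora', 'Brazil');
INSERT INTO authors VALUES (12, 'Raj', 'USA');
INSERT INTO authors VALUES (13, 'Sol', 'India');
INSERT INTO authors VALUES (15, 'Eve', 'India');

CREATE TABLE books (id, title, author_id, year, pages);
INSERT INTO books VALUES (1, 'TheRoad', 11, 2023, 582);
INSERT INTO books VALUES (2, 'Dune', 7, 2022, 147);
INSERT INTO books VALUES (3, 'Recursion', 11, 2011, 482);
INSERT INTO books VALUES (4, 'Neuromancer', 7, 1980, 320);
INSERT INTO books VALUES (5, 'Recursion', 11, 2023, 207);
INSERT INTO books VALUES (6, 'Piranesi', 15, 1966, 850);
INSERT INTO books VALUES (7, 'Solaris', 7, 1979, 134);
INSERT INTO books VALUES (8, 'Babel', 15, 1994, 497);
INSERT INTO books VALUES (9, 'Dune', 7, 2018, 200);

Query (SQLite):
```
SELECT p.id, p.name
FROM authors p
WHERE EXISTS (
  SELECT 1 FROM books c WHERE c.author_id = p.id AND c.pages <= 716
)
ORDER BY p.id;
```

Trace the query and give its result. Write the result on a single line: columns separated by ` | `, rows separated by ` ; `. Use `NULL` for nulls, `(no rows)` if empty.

7 | Owen ; 11 | Nora ; 15 | Eve

For each authors row, check whether any books with matching author_id has pages <= 716.
Keep rows where that is true.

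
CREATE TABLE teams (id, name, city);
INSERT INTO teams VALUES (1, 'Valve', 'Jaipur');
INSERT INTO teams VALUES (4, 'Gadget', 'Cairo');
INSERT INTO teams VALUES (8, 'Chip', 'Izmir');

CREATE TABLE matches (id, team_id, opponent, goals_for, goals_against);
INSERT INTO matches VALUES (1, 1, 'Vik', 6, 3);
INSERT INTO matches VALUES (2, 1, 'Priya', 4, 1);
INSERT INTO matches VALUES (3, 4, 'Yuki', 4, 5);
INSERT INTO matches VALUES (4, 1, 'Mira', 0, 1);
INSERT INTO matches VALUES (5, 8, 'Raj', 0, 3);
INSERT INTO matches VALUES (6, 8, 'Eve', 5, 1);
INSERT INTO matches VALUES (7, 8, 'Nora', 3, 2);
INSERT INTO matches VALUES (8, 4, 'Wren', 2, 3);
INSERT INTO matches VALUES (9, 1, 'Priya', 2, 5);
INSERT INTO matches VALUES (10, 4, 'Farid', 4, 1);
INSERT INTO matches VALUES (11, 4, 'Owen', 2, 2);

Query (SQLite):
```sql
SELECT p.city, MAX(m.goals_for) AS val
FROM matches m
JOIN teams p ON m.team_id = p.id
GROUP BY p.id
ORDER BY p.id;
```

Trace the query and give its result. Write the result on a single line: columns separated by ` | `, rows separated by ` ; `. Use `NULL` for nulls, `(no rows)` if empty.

Jaipur | 6 ; Cairo | 4 ; Izmir | 5

Join each matches row to its teams via team_id.
Group joined rows by teams.id; compute MAX(m.goals_for) per group.
  1: ids {1, 2, 4, 9} → MAX(m.goals_for)=6
  4: ids {3, 8, 10, 11} → MAX(m.goals_for)=4
  8: ids {5, 6, 7} → MAX(m.goals_for)=5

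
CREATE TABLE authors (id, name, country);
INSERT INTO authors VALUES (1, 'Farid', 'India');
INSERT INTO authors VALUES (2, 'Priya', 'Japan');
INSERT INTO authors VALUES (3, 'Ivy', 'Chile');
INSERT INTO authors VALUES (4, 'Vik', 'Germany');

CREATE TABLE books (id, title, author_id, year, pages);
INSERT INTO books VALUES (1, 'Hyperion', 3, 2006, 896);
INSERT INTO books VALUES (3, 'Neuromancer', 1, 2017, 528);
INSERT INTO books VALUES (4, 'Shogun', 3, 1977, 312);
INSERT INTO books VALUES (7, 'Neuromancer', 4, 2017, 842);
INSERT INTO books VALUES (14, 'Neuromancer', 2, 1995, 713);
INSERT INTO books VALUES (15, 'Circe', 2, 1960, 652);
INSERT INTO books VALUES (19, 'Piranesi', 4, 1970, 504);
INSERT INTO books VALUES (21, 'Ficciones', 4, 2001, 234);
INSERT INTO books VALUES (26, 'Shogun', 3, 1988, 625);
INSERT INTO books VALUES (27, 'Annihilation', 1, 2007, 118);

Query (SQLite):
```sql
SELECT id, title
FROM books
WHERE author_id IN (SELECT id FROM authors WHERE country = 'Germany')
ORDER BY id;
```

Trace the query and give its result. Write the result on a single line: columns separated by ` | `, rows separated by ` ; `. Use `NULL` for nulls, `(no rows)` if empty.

Inner query: authors.id where country = 'Germany'.
Outer: keep books rows whose author_id is in that set.
Inner query → {4}

7 | Neuromancer ; 19 | Piranesi ; 21 | Ficciones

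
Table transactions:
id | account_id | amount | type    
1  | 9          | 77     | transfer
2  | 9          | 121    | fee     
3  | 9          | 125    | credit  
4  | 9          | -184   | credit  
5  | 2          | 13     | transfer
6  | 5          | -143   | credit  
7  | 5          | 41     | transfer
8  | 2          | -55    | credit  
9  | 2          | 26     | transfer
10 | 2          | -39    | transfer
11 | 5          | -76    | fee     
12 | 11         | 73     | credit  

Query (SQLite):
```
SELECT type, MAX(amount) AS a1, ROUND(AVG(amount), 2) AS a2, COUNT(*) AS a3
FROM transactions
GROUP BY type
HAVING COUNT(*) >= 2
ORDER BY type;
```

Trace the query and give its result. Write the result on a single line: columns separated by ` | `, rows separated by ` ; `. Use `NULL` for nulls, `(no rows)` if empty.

Group transactions by type.
Per group compute: MAX(amount), ROUND(AVG(amount), 2), COUNT(*).
HAVING: drop groups with fewer than 2 rows.
  credit: ids {3, 4, 6, 8, 12} → MAX(amount)=125, ROUND(AVG(amount), 2)=-36.8, COUNT(*)=5
  fee: ids {2, 11} → MAX(amount)=121, ROUND(AVG(amount), 2)=22.5, COUNT(*)=2
  transfer: ids {1, 5, 7, 9, 10} → MAX(amount)=77, ROUND(AVG(amount), 2)=23.6, COUNT(*)=5

credit | 125 | -36.8 | 5 ; fee | 121 | 22.5 | 2 ; transfer | 77 | 23.6 | 5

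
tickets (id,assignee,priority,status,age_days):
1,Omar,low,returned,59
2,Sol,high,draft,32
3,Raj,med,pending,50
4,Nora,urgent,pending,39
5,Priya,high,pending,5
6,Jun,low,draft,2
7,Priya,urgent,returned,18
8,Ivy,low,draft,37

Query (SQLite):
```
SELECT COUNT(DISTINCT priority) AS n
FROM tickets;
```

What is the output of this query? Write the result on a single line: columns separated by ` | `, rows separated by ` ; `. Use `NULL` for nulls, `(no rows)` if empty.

4

Count distinct non-NULL priority values.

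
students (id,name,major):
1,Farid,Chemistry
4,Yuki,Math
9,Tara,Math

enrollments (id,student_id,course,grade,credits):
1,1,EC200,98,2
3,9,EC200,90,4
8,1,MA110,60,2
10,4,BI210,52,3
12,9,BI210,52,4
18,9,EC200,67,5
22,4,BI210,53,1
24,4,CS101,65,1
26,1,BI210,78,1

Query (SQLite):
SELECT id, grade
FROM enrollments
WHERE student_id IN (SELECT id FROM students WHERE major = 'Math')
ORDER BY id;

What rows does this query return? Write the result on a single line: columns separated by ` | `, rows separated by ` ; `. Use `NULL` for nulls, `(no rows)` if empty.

Inner query: students.id where major = 'Math'.
Outer: keep enrollments rows whose student_id is in that set.
Inner query → {4, 9}

3 | 90 ; 10 | 52 ; 12 | 52 ; 18 | 67 ; 22 | 53 ; 24 | 65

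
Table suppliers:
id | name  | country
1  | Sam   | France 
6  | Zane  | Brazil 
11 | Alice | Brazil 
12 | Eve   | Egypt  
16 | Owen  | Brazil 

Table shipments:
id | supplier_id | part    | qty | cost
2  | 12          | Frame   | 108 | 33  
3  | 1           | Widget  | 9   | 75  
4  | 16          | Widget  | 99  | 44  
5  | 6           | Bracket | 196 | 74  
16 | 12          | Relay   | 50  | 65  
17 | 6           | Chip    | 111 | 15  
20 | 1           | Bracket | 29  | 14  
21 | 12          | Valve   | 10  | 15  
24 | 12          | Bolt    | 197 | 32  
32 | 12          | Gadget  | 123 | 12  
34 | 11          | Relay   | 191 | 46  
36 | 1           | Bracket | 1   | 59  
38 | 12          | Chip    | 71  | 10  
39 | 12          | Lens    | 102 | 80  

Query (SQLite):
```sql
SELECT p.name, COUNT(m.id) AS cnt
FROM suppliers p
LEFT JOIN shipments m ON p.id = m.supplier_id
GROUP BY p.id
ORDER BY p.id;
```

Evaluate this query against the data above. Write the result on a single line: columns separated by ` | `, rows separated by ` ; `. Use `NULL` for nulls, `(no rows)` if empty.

Sam | 3 ; Zane | 2 ; Alice | 1 ; Eve | 7 ; Owen | 1

LEFT JOIN keeps every suppliers row; unmatched ones get NULL for shipments columns.
Group by suppliers.id and compute COUNT(m.id). COUNT(col) of an all-NULL group is 0.
  1: ids {3, 20, 36} → COUNT(m.id)=3
  6: ids {5, 17} → COUNT(m.id)=2
  11: ids {34} → COUNT(m.id)=1
  12: ids {2, 16, 21, 24, 32, 38, 39} → COUNT(m.id)=7
  16: ids {4} → COUNT(m.id)=1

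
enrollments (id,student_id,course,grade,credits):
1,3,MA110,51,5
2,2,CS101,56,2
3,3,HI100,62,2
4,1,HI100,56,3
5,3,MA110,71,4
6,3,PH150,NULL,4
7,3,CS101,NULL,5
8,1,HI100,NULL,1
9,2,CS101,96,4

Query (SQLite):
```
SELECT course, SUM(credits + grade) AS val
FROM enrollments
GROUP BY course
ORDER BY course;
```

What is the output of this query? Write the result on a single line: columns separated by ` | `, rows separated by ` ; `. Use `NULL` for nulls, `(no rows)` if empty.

CS101 | 158 ; HI100 | 123 ; MA110 | 131 ; PH150 | NULL

For each row compute credits + grade.
Group by course; take SUM of the expression per group.
  CS101: ids {2, 7, 9} → SUM(credits + grade)=158
  HI100: ids {3, 4, 8} → SUM(credits + grade)=123
  MA110: ids {1, 5} → SUM(credits + grade)=131
  PH150: ids {6} → SUM(credits + grade)=NULL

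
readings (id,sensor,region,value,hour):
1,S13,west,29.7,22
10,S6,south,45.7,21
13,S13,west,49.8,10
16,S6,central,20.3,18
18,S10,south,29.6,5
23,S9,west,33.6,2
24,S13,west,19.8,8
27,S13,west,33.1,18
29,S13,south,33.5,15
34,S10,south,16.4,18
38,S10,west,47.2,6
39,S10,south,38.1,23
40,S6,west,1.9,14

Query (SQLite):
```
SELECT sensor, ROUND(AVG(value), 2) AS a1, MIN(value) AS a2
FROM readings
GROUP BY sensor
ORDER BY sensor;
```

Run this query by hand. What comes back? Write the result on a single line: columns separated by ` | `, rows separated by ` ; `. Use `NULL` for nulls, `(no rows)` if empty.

Group readings by sensor.
Per group compute: ROUND(AVG(value), 2), MIN(value).
  S10: ids {18, 34, 38, 39} → ROUND(AVG(value), 2)=32.83, MIN(value)=16.4
  S13: ids {1, 13, 24, 27, 29} → ROUND(AVG(value), 2)=33.18, MIN(value)=19.8
  S6: ids {10, 16, 40} → ROUND(AVG(value), 2)=22.63, MIN(value)=1.9
  S9: ids {23} → ROUND(AVG(value), 2)=33.6, MIN(value)=33.6

S10 | 32.83 | 16.4 ; S13 | 33.18 | 19.8 ; S6 | 22.63 | 1.9 ; S9 | 33.6 | 33.6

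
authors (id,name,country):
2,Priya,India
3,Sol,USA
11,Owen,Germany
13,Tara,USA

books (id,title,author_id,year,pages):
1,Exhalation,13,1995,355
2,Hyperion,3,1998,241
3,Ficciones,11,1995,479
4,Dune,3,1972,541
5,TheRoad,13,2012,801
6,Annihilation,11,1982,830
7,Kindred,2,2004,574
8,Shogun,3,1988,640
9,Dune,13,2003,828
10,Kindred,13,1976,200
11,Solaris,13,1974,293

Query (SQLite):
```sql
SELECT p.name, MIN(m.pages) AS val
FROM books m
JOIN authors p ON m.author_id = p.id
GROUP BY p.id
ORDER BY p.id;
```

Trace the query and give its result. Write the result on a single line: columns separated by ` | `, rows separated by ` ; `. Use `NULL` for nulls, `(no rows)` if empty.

Join each books row to its authors via author_id.
Group joined rows by authors.id; compute MIN(m.pages) per group.
  2: ids {7} → MIN(m.pages)=574
  3: ids {2, 4, 8} → MIN(m.pages)=241
  11: ids {3, 6} → MIN(m.pages)=479
  13: ids {1, 5, 9, 10, 11} → MIN(m.pages)=200

Priya | 574 ; Sol | 241 ; Owen | 479 ; Tara | 200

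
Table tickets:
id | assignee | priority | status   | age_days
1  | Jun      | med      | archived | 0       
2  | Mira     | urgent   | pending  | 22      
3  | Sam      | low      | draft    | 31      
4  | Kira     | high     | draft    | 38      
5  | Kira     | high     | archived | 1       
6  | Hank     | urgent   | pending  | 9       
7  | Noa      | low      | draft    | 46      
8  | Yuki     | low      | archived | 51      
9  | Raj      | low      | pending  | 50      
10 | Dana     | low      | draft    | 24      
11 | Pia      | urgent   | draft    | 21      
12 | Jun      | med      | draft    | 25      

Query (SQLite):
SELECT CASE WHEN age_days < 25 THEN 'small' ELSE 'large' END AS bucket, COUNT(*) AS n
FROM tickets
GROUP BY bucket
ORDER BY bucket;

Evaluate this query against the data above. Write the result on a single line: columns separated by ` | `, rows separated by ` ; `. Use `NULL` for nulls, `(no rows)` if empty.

large | 6 ; small | 6

Bucket rows by age_days < 25 → 'small' else 'large'; count each bucket.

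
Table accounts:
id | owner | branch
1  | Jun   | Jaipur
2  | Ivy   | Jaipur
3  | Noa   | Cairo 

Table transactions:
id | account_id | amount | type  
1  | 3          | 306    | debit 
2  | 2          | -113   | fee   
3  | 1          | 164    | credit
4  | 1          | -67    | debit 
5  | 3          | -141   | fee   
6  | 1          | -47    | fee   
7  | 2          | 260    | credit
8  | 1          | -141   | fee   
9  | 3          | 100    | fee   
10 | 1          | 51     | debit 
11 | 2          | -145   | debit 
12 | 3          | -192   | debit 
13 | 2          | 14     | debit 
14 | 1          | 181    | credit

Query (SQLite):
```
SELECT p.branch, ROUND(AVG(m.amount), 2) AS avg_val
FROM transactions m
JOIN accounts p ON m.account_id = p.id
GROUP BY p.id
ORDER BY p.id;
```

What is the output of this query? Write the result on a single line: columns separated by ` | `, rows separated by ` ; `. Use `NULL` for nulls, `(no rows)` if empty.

Jaipur | 23.5 ; Jaipur | 4 ; Cairo | 18.25

Join each transactions row to its accounts via account_id.
Group joined rows by accounts.id; compute ROUND(AVG(m.amount), 2) per group.
  1: ids {3, 4, 6, 8, 10, 14} → ROUND(AVG(m.amount), 2)=23.5
  2: ids {2, 7, 11, 13} → ROUND(AVG(m.amount), 2)=4
  3: ids {1, 5, 9, 12} → ROUND(AVG(m.amount), 2)=18.25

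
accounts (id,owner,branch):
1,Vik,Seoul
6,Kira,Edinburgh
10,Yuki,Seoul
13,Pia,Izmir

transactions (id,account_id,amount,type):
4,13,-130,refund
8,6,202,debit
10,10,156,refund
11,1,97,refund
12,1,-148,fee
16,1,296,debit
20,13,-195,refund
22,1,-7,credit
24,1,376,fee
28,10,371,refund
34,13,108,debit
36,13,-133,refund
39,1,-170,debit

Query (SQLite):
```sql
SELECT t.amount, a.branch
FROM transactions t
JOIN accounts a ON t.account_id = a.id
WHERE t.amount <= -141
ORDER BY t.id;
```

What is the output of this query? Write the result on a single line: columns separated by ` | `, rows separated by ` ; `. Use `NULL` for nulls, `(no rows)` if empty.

-148 | Seoul ; -195 | Izmir ; -170 | Seoul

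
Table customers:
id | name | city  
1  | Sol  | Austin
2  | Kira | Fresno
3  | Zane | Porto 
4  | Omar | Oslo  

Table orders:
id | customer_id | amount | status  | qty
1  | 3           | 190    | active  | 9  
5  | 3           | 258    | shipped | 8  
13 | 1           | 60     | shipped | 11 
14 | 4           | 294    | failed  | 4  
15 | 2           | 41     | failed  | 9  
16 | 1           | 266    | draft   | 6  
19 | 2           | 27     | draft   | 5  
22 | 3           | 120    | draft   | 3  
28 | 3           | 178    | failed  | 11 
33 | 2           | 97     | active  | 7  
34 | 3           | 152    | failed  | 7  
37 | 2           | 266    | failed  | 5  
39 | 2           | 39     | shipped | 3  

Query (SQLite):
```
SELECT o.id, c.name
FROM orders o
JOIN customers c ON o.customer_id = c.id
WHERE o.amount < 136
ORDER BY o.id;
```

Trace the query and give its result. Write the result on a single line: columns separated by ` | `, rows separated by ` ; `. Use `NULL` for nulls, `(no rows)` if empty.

Each orders row matches the customers row where customer_id = customers.id.
Then keep rows with o.amount < 136.

13 | Sol ; 15 | Kira ; 19 | Kira ; 22 | Zane ; 33 | Kira ; 39 | Kira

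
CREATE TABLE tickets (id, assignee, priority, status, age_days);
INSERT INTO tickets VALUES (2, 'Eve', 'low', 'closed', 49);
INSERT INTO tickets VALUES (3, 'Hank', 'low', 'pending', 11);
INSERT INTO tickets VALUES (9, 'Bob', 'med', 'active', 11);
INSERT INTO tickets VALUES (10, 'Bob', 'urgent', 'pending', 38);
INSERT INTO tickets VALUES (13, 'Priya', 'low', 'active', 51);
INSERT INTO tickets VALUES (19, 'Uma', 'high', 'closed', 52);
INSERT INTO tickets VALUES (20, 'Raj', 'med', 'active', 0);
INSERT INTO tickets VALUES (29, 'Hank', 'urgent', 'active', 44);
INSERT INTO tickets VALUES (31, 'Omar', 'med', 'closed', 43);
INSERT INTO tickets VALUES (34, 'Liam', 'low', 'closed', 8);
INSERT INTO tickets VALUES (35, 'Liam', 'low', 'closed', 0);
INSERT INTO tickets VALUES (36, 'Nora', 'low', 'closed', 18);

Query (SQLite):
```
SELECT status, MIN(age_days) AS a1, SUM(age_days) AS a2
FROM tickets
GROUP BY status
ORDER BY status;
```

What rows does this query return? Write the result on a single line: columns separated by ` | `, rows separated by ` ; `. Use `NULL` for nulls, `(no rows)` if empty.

active | 0 | 106 ; closed | 0 | 170 ; pending | 11 | 49

Group tickets by status.
Per group compute: MIN(age_days), SUM(age_days).
  active: ids {9, 13, 20, 29} → MIN(age_days)=0, SUM(age_days)=106
  closed: ids {2, 19, 31, 34, 35, 36} → MIN(age_days)=0, SUM(age_days)=170
  pending: ids {3, 10} → MIN(age_days)=11, SUM(age_days)=49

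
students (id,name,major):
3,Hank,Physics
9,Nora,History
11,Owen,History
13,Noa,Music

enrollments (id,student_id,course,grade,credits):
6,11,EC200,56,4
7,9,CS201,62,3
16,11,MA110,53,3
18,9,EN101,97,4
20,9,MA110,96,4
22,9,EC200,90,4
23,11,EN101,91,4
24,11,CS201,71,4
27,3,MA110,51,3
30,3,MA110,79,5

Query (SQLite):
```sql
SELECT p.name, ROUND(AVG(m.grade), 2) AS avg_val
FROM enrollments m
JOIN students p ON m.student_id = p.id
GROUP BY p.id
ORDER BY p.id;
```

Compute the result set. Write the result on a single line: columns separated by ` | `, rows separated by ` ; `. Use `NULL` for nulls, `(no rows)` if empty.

Hank | 65 ; Nora | 86.25 ; Owen | 67.75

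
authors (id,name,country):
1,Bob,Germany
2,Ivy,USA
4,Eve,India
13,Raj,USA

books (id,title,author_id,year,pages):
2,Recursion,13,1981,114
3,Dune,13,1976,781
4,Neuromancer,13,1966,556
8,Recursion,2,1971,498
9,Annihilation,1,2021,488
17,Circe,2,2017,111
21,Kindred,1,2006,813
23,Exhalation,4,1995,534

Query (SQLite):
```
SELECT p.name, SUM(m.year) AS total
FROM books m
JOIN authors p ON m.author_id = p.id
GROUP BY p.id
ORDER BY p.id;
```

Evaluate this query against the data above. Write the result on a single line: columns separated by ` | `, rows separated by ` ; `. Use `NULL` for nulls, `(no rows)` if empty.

Join each books row to its authors via author_id.
Group joined rows by authors.id; compute SUM(m.year) per group.
  1: ids {9, 21} → SUM(m.year)=4027
  2: ids {8, 17} → SUM(m.year)=3988
  4: ids {23} → SUM(m.year)=1995
  13: ids {2, 3, 4} → SUM(m.year)=5923

Bob | 4027 ; Ivy | 3988 ; Eve | 1995 ; Raj | 5923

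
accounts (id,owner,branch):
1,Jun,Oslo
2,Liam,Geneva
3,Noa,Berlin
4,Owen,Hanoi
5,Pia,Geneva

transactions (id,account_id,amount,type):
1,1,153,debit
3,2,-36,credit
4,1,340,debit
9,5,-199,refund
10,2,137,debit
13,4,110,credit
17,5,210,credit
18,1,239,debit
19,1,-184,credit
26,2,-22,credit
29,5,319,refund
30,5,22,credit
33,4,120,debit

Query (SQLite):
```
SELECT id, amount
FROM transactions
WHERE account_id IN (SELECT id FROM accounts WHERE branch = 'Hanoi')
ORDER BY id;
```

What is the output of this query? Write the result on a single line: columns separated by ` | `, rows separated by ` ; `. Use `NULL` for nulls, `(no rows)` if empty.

13 | 110 ; 33 | 120

Inner query: accounts.id where branch = 'Hanoi'.
Outer: keep transactions rows whose account_id is in that set.
Inner query → {4}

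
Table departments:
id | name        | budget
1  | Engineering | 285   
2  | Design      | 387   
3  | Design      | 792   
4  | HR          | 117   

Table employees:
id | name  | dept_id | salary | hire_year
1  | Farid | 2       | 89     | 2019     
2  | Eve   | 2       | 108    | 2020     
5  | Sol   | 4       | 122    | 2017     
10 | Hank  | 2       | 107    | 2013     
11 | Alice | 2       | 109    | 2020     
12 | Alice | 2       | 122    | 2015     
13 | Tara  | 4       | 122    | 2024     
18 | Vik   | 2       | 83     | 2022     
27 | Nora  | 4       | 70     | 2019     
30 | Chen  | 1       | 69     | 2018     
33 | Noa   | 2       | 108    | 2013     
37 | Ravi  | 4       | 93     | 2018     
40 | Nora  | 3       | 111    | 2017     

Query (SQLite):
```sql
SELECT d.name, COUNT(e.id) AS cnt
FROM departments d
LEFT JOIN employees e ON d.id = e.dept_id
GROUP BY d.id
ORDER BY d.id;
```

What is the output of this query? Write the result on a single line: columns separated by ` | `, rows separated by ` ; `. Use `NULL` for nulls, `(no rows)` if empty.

Engineering | 1 ; Design | 7 ; Design | 1 ; HR | 4

LEFT JOIN keeps every departments row; unmatched ones get NULL for employees columns.
Group by departments.id and compute COUNT(e.id). COUNT(col) of an all-NULL group is 0.
  1: ids {30} → COUNT(e.id)=1
  2: ids {1, 2, 10, 11, 12, 18, 33} → COUNT(e.id)=7
  3: ids {40} → COUNT(e.id)=1
  4: ids {5, 13, 27, 37} → COUNT(e.id)=4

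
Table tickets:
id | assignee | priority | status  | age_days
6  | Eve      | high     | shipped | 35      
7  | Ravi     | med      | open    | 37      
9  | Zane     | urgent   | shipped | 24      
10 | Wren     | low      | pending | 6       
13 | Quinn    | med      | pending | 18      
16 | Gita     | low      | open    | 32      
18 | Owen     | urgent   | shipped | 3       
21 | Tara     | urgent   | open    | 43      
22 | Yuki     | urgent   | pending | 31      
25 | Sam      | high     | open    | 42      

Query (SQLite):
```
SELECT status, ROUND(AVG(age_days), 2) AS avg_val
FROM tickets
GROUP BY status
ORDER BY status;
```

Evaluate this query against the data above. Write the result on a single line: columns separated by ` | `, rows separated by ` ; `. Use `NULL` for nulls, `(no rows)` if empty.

open | 38.5 ; pending | 18.33 ; shipped | 20.67

Partition tickets by status; compute ROUND(AVG(age_days), 2) within each group.
  open: ids {7, 16, 21, 25} → ROUND(AVG(age_days), 2)=38.5
  pending: ids {10, 13, 22} → ROUND(AVG(age_days), 2)=18.33
  shipped: ids {6, 9, 18} → ROUND(AVG(age_days), 2)=20.67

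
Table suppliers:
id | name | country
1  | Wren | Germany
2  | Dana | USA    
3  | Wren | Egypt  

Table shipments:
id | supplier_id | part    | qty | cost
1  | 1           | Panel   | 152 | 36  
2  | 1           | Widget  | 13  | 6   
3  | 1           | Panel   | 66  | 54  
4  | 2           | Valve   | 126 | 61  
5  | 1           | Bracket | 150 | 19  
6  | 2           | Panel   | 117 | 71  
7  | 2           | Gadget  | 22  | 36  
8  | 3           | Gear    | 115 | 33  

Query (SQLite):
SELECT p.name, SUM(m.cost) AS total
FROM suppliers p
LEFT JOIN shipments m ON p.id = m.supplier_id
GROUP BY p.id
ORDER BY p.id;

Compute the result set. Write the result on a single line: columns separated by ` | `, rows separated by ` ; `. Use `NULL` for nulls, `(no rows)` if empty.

Wren | 115 ; Dana | 168 ; Wren | 33

LEFT JOIN keeps every suppliers row; unmatched ones get NULL for shipments columns.
Group by suppliers.id and compute SUM(m.cost). SUM over an all-NULL group is NULL.
  1: ids {1, 2, 3, 5} → SUM(m.cost)=115
  2: ids {4, 6, 7} → SUM(m.cost)=168
  3: ids {8} → SUM(m.cost)=33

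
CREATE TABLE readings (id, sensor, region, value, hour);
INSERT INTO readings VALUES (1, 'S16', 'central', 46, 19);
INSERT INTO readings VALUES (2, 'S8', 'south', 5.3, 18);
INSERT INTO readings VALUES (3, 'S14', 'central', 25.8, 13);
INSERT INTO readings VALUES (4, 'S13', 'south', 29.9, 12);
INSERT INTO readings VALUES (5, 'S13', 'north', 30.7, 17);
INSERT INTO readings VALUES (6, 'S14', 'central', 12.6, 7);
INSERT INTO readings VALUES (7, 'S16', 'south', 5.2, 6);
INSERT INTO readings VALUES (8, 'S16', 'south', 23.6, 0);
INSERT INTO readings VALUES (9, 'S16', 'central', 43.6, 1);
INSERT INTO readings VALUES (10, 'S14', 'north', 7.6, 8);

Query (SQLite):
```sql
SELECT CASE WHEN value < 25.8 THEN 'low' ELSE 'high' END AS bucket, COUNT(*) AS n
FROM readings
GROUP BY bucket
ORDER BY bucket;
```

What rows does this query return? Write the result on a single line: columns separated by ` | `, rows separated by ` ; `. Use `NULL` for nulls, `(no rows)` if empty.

high | 5 ; low | 5

Bucket rows by value < 25.8 → 'low' else 'high'; count each bucket.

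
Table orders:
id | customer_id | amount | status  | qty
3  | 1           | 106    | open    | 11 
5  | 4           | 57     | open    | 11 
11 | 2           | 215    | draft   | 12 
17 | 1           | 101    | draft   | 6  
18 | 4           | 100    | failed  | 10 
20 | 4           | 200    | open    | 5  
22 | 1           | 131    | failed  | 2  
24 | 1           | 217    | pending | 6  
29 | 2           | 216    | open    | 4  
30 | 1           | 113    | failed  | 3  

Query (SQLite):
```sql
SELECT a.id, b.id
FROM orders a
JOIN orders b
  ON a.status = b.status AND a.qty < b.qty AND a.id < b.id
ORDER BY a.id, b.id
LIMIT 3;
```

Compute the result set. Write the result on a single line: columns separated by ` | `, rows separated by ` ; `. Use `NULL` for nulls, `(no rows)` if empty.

22 | 30

Pairs (a,b) with same status, a.qty < b.qty, a.id < b.id.
status groups: draft:{11,17} failed:{18,22,30} open:{3,5,20,29} pending:{24}
Ordered by (a.id, b.id); first 3.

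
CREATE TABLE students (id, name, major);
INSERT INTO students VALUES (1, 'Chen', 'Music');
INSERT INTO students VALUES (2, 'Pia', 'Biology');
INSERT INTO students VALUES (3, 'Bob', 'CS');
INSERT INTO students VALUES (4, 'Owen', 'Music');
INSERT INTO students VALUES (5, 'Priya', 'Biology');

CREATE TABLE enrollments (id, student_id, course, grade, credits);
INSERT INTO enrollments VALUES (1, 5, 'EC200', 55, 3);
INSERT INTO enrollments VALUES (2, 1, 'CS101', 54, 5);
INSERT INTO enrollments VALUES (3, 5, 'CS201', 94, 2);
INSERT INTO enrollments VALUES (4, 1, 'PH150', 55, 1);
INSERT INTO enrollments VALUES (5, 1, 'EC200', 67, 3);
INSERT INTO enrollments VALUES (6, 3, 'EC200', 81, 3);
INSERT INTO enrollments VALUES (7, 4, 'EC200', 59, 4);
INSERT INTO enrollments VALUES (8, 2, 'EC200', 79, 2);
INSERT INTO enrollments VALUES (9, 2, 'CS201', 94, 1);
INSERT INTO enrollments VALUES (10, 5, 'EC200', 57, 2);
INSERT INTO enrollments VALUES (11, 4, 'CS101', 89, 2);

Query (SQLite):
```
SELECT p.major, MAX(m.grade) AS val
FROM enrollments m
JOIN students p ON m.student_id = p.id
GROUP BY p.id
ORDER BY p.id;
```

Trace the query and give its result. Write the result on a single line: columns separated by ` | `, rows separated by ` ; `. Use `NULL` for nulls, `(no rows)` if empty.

Music | 67 ; Biology | 94 ; CS | 81 ; Music | 89 ; Biology | 94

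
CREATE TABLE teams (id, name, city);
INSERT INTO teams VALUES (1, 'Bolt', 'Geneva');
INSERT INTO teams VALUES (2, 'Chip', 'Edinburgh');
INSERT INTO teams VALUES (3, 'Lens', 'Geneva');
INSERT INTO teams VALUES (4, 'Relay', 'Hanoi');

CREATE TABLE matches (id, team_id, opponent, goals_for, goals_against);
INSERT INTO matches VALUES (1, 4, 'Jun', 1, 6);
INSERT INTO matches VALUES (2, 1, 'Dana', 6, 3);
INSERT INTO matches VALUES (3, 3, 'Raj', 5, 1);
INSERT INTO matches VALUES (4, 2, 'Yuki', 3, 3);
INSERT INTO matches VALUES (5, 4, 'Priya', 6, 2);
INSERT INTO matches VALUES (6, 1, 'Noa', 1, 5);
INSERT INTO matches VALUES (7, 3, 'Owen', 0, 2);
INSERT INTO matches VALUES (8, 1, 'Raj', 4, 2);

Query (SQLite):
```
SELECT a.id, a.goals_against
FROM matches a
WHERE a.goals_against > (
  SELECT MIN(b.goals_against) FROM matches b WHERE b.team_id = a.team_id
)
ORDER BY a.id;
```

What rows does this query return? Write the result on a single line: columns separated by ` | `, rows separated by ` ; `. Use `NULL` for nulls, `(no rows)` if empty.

For each matches row a, compute MIN(goals_against) over rows sharing a.team_id.
Keep row a if a.goals_against > that per-group MIN.
  team_id=1: MIN(goals_against) = 2
  team_id=2: MIN(goals_against) = 3
  team_id=3: MIN(goals_against) = 1
  team_id=4: MIN(goals_against) = 2

1 | 6 ; 2 | 3 ; 6 | 5 ; 7 | 2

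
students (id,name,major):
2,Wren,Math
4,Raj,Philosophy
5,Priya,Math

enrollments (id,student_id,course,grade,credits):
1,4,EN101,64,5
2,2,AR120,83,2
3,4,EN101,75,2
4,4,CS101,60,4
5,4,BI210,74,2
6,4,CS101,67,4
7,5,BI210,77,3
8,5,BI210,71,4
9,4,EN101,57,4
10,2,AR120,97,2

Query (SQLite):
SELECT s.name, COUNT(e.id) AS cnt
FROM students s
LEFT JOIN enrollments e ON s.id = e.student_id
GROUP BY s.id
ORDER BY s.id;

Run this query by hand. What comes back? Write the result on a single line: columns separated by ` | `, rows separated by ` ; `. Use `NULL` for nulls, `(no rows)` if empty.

Wren | 2 ; Raj | 6 ; Priya | 2

LEFT JOIN keeps every students row; unmatched ones get NULL for enrollments columns.
Group by students.id and compute COUNT(e.id). COUNT(col) of an all-NULL group is 0.
  2: ids {2, 10} → COUNT(e.id)=2
  4: ids {1, 3, 4, 5, 6, 9} → COUNT(e.id)=6
  5: ids {7, 8} → COUNT(e.id)=2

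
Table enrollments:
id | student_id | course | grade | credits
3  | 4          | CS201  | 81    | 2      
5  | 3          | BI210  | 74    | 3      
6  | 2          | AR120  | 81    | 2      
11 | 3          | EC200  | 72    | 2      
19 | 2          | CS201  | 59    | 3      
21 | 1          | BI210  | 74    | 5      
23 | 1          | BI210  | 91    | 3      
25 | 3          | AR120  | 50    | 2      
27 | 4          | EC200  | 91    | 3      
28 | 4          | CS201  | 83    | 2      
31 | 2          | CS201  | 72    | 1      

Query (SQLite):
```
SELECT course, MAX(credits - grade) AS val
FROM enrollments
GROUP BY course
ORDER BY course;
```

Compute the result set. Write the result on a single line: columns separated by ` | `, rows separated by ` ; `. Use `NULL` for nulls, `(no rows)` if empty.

AR120 | -48 ; BI210 | -69 ; CS201 | -56 ; EC200 | -70

For each row compute credits - grade.
Group by course; take MAX of the expression per group.
  AR120: ids {6, 25} → MAX(credits - grade)=-48
  BI210: ids {5, 21, 23} → MAX(credits - grade)=-69
  CS201: ids {3, 19, 28, 31} → MAX(credits - grade)=-56
  EC200: ids {11, 27} → MAX(credits - grade)=-70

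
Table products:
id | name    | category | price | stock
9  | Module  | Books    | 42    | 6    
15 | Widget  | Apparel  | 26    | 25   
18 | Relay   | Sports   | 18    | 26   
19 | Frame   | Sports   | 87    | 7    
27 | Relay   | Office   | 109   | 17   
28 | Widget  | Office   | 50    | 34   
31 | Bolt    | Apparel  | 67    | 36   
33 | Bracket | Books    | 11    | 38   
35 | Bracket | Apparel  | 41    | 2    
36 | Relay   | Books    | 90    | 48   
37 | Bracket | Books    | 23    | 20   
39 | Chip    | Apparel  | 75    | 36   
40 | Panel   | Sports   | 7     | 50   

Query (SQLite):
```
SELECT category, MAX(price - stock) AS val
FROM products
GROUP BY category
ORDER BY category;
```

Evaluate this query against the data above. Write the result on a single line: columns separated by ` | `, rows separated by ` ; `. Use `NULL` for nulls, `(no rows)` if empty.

For each row compute price - stock.
Group by category; take MAX of the expression per group.
  Apparel: ids {15, 31, 35, 39} → MAX(price - stock)=39
  Books: ids {9, 33, 36, 37} → MAX(price - stock)=42
  Office: ids {27, 28} → MAX(price - stock)=92
  Sports: ids {18, 19, 40} → MAX(price - stock)=80

Apparel | 39 ; Books | 42 ; Office | 92 ; Sports | 80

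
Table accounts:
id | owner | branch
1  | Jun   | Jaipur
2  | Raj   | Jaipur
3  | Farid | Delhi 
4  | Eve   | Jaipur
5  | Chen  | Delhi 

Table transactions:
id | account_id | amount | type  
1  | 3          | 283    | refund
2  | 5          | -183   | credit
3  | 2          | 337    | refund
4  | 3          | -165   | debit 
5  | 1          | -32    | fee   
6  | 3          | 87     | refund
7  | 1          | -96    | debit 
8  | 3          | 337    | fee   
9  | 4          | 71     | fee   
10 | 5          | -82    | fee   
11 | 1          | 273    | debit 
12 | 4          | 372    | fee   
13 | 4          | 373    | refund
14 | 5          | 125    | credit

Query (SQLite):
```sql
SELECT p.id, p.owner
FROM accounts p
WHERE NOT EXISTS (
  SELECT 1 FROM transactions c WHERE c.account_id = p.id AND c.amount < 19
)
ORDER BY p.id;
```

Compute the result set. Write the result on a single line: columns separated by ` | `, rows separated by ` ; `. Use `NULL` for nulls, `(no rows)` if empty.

2 | Raj ; 4 | Eve

For each accounts row, check whether any transactions with matching account_id has amount < 19.
Keep rows where that is false.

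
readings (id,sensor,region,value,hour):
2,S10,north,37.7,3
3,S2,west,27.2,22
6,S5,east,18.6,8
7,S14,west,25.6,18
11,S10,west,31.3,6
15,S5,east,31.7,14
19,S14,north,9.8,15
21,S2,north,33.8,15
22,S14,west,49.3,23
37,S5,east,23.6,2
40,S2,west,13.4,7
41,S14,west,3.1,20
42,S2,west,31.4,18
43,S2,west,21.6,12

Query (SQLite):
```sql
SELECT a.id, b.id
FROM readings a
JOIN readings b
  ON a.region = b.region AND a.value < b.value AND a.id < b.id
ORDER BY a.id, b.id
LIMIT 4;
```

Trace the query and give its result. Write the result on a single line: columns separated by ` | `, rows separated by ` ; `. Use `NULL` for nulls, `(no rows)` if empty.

Pairs (a,b) with same region, a.value < b.value, a.id < b.id.
region groups: east:{6,15,37} north:{2,19,21} west:{3,7,11,22,40,41,42,43}
Ordered by (a.id, b.id); first 4.

3 | 11 ; 3 | 22 ; 3 | 42 ; 6 | 15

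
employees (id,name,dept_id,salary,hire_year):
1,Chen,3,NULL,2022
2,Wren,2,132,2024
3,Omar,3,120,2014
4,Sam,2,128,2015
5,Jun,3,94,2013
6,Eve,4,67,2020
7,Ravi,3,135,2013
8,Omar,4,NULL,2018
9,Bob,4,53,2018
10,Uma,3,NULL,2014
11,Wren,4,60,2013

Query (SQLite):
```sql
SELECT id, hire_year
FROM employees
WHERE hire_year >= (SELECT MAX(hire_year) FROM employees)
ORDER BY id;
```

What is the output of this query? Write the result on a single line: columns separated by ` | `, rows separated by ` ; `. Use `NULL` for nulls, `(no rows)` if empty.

Scalar subquery: MAX(hire_year) over all employees rows = 2024.
Keep rows where hire_year >= that value.

2 | 2024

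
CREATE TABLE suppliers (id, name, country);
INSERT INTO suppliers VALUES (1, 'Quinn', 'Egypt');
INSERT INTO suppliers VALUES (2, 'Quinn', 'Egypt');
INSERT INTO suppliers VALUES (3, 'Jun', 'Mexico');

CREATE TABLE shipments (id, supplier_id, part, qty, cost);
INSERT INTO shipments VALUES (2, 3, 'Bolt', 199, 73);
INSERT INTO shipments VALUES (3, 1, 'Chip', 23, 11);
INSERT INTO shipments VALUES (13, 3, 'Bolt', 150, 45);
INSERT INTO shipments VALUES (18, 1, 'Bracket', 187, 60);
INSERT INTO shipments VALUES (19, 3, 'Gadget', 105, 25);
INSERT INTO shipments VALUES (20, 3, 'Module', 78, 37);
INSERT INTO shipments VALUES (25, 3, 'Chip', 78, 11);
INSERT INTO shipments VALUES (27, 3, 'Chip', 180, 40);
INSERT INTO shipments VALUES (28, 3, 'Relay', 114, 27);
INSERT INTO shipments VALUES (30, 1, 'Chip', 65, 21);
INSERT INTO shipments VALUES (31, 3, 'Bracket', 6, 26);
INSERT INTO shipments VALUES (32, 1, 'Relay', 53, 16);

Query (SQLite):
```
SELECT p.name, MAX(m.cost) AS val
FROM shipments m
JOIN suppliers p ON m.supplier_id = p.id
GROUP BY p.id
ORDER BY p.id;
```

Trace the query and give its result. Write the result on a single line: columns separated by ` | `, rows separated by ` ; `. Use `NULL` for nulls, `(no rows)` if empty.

Quinn | 60 ; Jun | 73

Join each shipments row to its suppliers via supplier_id.
Group joined rows by suppliers.id; compute MAX(m.cost) per group.
  1: ids {3, 18, 30, 32} → MAX(m.cost)=60
  3: ids {2, 13, 19, 20, 25, 27, 28, 31} → MAX(m.cost)=73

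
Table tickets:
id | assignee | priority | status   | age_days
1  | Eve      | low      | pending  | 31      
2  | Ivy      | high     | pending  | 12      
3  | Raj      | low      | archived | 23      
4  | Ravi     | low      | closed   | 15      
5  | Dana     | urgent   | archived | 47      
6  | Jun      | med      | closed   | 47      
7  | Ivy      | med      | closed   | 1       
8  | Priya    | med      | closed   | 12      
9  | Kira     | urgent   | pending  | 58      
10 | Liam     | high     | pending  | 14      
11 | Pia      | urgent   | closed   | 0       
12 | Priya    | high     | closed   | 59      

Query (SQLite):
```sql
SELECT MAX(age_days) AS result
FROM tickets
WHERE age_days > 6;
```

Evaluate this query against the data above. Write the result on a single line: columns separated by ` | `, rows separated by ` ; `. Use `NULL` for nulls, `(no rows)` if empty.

Rows where age_days > 6 → age_days values: [31, 12, 23, 15, 47, 47, 12, 58, 14, 59].
MAX of non-NULL values = 59.

59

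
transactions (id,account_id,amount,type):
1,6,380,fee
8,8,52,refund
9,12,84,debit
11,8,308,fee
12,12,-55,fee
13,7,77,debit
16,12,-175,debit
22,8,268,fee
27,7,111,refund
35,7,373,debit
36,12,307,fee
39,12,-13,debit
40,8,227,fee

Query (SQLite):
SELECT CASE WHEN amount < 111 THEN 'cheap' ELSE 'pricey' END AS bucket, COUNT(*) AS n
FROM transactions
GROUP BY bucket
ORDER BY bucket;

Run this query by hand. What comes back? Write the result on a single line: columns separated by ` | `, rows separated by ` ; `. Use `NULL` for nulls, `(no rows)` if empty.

Bucket rows by amount < 111 → 'cheap' else 'pricey'; count each bucket.

cheap | 6 ; pricey | 7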